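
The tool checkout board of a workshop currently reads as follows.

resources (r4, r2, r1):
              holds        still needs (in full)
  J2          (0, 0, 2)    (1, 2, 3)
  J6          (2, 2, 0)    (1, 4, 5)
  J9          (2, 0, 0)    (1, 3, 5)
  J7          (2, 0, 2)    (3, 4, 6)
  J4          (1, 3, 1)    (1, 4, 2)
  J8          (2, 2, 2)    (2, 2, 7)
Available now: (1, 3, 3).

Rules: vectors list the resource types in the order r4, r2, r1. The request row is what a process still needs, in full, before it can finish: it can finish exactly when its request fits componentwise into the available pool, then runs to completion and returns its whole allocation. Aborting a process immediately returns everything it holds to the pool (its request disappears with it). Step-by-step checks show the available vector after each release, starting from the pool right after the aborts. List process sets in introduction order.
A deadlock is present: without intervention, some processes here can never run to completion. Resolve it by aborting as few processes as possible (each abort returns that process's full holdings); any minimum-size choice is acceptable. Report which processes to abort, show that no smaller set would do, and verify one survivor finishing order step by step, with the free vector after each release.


Abort J6.
Key observation: the deadlocked J4 becomes finishable only because J6 released (2, 2, 0); it completes at step 2 below.
Why nothing smaller works: aborting no one leaves the state deadlocked as given.
One survivor order: J2, J4, J9, J7, J8. Walking it through (post-abort pool first):
  pool = (3, 5, 3)
  J2 needs (1, 2, 3) <= (3, 5, 3) -> finishes; pool += (0, 0, 2) = (3, 5, 5)
  J4 needs (1, 4, 2) <= (3, 5, 5) -> finishes; pool += (1, 3, 1) = (4, 8, 6)
  J9 needs (1, 3, 5) <= (4, 8, 6) -> finishes; pool += (2, 0, 0) = (6, 8, 6)
  J7 needs (3, 4, 6) <= (6, 8, 6) -> finishes; pool += (2, 0, 2) = (8, 8, 8)
  J8 needs (2, 2, 7) <= (8, 8, 8) -> finishes; pool += (2, 2, 2) = (10, 10, 10)


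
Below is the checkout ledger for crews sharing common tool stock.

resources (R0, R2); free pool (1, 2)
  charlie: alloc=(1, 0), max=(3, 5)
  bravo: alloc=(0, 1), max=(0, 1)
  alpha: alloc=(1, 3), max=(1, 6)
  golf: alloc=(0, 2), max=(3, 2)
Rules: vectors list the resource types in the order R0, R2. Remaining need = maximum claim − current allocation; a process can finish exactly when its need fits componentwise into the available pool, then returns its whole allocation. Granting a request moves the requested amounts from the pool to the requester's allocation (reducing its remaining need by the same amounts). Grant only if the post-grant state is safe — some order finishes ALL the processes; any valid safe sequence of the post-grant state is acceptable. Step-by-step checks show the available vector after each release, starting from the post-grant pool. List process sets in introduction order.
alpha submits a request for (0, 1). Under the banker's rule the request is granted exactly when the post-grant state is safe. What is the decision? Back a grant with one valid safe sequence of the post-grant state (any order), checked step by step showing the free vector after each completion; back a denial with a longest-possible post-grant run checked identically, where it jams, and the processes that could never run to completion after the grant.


GRANT — the state after the grant stays safe, e.g. via bravo, alpha, charlie, golf.
Key observation: the transfer keeps a workable pool ((1, 1)); bravo starts the safe sequence.
Verifying the post-grant state step by step:
  pool = (1, 1)
  bravo needs (0, 0) <= (1, 1) -> finishes; pool += (0, 1) = (1, 2)
  alpha needs (0, 2) <= (1, 2) -> finishes; pool += (1, 4) = (2, 6)
  charlie needs (2, 5) <= (2, 6) -> finishes; pool += (1, 0) = (3, 6)
  golf needs (3, 0) <= (3, 6) -> finishes; pool += (0, 2) = (3, 8)


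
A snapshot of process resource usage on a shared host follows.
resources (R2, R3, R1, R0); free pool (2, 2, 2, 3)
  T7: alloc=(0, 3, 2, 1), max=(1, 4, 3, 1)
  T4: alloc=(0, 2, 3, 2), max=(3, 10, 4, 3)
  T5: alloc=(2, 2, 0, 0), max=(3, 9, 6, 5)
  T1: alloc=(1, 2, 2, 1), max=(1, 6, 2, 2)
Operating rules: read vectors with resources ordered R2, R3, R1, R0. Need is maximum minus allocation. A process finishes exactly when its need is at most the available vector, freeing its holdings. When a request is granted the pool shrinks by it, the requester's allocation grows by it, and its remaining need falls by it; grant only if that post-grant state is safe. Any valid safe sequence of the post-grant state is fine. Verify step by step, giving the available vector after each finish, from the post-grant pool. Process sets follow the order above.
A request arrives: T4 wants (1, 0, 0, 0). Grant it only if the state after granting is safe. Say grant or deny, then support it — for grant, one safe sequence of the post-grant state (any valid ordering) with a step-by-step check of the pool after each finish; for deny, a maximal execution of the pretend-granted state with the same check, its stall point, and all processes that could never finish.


GRANT — the state after the grant stays safe, e.g. via T7, T1, T5, T4.
Key observation: the transfer keeps a workable pool ((1, 2, 2, 3)); T7 starts the safe sequence.
Verifying the post-grant state step by step:
  pool = (1, 2, 2, 3)
  T7: need (1, 1, 1, 0) fits (1, 2, 2, 3); releases (0, 3, 2, 1), pool now (1, 5, 4, 4)
  T1: need (0, 4, 0, 1) fits (1, 5, 4, 4); releases (1, 2, 2, 1), pool now (2, 7, 6, 5)
  T5: need (1, 7, 6, 5) fits (2, 7, 6, 5); releases (2, 2, 0, 0), pool now (4, 9, 6, 5)
  T4: need (2, 8, 1, 1) fits (4, 9, 6, 5); releases (1, 2, 3, 2), pool now (5, 11, 9, 7)


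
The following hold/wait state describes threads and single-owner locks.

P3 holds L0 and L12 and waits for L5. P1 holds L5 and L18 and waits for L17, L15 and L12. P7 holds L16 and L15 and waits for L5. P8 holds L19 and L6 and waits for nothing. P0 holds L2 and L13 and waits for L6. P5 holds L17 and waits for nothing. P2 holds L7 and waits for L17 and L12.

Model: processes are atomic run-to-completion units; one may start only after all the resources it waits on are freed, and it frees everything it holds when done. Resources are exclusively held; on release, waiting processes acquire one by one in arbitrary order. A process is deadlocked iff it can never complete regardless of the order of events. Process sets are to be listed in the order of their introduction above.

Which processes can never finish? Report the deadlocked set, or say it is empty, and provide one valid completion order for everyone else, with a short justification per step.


Deadlocked: P3, P1, P7 and P2.
Key observation: the cycle P3 -> P1 -> P3 can never break — each member waits on the next; P7 is caught in further circular waits and P2 waits into the deadlock from upstream.
One completion order for the rest: P8, P0, P5.
Step-by-step check:
  P8 waits on nothing -> runs at once and releases L19 and L6
  P0 waits on L6 — all released -> runs and releases L2 and L13
  P5 waits on nothing -> runs at once and releases L17


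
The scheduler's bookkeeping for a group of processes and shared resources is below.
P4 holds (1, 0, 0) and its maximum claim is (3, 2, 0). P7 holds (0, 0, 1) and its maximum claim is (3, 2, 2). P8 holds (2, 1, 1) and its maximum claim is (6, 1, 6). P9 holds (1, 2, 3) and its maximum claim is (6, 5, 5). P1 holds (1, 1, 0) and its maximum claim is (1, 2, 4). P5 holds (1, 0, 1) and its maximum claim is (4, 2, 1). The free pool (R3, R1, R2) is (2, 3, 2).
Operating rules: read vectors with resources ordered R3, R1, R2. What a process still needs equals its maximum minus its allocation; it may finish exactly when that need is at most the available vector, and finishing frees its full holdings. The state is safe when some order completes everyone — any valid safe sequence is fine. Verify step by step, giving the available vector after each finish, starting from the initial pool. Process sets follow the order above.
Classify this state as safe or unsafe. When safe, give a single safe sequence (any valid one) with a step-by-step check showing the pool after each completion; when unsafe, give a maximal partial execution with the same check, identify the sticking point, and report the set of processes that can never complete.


SAFE — a valid safe sequence is P4, P7, P5, P1, P9, P8.
Key observation: the order's first zero-slack moment is P4 ((2, 2, 0) needed, (2, 3, 2) free — a requested resource with nothing to spare).
Check, step by step:
  pool = (2, 3, 2)
  run P4 (needs (2, 2, 0), free (2, 3, 2)); after release of (1, 0, 0) the pool is (3, 3, 2)
  run P7 (needs (3, 2, 1), free (3, 3, 2)); after release of (0, 0, 1) the pool is (3, 3, 3)
  run P5 (needs (3, 2, 0), free (3, 3, 3)); after release of (1, 0, 1) the pool is (4, 3, 4)
  run P1 (needs (0, 1, 4), free (4, 3, 4)); after release of (1, 1, 0) the pool is (5, 4, 4)
  run P9 (needs (5, 3, 2), free (5, 4, 4)); after release of (1, 2, 3) the pool is (6, 6, 7)
  run P8 (needs (4, 0, 5), free (6, 6, 7)); after release of (2, 1, 1) the pool is (8, 7, 8)


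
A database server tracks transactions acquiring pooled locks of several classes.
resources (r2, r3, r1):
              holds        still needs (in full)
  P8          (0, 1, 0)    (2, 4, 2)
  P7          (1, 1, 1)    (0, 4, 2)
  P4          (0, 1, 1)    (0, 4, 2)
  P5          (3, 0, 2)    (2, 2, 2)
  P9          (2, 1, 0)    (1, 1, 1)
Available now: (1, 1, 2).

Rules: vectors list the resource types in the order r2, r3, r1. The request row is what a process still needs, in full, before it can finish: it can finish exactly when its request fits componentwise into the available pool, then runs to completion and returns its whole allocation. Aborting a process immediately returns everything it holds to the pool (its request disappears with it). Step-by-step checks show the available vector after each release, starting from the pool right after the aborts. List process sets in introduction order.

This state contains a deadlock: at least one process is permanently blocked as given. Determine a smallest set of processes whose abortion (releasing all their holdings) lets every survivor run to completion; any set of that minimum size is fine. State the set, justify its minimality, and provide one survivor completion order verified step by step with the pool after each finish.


Abort P8 and P7.
Key observation: the returned (1, 2, 1) from P8 and P7 is what brings P4 — unrunnable before, under any order — into play at step 2.
No one abort is enough; case by case: P8 alone leaves P7 blocked (short on r3); P7 alone leaves P8 blocked (short on r3); P4 alone leaves P8 blocked (short on r3); P5 alone leaves P8 blocked (short on r3); P9 alone leaves P8 blocked (short on r3).
Survivors finish in the order: P9, P4, P5. Step-by-step check (pool after the aborts first):
  pool = (2, 3, 3)
  run P9 (needs (1, 1, 1), free (2, 3, 3)); after release of (2, 1, 0) the pool is (4, 4, 3)
  run P4 (needs (0, 4, 2), free (4, 4, 3)); after release of (0, 1, 1) the pool is (4, 5, 4)
  run P5 (needs (2, 2, 2), free (4, 5, 4)); after release of (3, 0, 2) the pool is (7, 5, 6)


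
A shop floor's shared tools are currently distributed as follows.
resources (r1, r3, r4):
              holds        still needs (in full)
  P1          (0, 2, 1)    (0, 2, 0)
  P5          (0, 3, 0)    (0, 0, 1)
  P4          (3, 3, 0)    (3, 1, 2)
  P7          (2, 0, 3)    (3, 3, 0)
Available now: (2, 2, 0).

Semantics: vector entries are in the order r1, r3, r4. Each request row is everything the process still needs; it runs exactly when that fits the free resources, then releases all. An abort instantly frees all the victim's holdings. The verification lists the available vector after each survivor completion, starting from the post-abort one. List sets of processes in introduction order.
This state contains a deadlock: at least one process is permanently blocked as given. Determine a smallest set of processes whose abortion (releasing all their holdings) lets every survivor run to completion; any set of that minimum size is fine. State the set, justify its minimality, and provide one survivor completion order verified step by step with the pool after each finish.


Minimum abort set: P4.
Key observation: P7 could never have finished before the abort; with (3, 3, 0) returned by P4, it fits at step 1.
No smaller set exists: with zero aborts the deadlock remains.
One survivor order: P7, P1, P5. Verifying each step (post-abort pool first):
  pool = (5, 5, 0)
  P7 needs (3, 3, 0) <= (5, 5, 0) -> finishes; pool += (2, 0, 3) = (7, 5, 3)
  P1 needs (0, 2, 0) <= (7, 5, 3) -> finishes; pool += (0, 2, 1) = (7, 7, 4)
  P5 needs (0, 0, 1) <= (7, 7, 4) -> finishes; pool += (0, 3, 0) = (7, 10, 4)


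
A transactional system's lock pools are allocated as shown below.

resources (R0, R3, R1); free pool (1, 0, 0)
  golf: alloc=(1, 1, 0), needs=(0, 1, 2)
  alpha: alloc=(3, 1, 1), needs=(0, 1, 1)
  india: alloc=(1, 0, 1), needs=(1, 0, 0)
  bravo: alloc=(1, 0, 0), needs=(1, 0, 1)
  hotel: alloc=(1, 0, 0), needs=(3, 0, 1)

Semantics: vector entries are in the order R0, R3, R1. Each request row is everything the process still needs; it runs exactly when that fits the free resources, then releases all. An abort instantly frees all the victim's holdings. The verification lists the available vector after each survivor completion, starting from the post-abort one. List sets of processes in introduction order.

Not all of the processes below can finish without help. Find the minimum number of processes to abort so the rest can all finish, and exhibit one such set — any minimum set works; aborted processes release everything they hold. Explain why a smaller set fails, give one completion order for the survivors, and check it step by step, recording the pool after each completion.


Abort golf.
Key observation: before aborting golf, alpha was permanently blocked — no order could ever run it; afterwards it completes at step 4.
No smaller set exists: with zero aborts the deadlock remains.
The survivors complete as india, bravo, hotel, alpha. Check, step by step (starting from the post-abort pool):
  pool = (2, 1, 0)
  run india (needs (1, 0, 0), free (2, 1, 0)); after release of (1, 0, 1) the pool is (3, 1, 1)
  run bravo (needs (1, 0, 1), free (3, 1, 1)); after release of (1, 0, 0) the pool is (4, 1, 1)
  run hotel (needs (3, 0, 1), free (4, 1, 1)); after release of (1, 0, 0) the pool is (5, 1, 1)
  run alpha (needs (0, 1, 1), free (5, 1, 1)); after release of (3, 1, 1) the pool is (8, 2, 2)


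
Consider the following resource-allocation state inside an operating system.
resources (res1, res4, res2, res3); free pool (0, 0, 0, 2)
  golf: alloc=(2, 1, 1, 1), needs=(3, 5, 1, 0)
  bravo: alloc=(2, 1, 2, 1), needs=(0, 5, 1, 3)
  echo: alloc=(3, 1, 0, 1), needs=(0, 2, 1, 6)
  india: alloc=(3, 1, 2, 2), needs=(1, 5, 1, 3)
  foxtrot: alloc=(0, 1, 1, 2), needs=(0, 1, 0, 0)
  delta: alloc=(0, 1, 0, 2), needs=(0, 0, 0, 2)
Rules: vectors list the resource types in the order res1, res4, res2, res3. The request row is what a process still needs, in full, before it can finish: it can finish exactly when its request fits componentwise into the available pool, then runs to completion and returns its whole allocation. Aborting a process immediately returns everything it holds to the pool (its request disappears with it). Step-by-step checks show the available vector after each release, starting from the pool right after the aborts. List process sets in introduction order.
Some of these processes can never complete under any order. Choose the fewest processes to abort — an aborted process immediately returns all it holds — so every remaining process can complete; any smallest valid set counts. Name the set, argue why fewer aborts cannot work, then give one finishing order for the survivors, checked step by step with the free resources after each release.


Minimum abort set: golf and bravo.
Key observation: the returned (4, 2, 3, 2) from golf and bravo is what brings india — unrunnable before, under any order — into play at step 4.
Minimality, checking each single-abort alternative: golf alone leaves bravo blocked (short on res4); bravo alone leaves golf blocked (short on res4); echo alone leaves golf blocked (short on res4); india alone leaves golf blocked (short on res4); foxtrot alone leaves golf blocked (short on res4); delta alone leaves golf blocked (short on res4).
One survivor order: foxtrot, echo, delta, india. Walking it through (post-abort pool first):
  pool = (4, 2, 3, 4)
  run foxtrot (needs (0, 1, 0, 0), free (4, 2, 3, 4)); after release of (0, 1, 1, 2) the pool is (4, 3, 4, 6)
  run echo (needs (0, 2, 1, 6), free (4, 3, 4, 6)); after release of (3, 1, 0, 1) the pool is (7, 4, 4, 7)
  run delta (needs (0, 0, 0, 2), free (7, 4, 4, 7)); after release of (0, 1, 0, 2) the pool is (7, 5, 4, 9)
  run india (needs (1, 5, 1, 3), free (7, 5, 4, 9)); after release of (3, 1, 2, 2) the pool is (10, 6, 6, 11)


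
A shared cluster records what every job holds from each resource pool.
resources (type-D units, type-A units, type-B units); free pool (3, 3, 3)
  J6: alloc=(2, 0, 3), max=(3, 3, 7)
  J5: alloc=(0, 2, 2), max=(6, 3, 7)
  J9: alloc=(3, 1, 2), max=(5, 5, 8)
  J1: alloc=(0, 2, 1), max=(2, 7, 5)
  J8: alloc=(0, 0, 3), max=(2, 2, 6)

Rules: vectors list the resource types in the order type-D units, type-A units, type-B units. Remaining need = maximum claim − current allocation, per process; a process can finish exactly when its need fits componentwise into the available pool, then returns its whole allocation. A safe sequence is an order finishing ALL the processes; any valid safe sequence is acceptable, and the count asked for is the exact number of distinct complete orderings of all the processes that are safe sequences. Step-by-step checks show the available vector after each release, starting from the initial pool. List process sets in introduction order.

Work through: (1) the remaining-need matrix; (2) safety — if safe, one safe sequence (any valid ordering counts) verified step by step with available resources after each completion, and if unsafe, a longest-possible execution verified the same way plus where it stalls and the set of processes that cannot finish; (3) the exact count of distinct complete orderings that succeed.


(1) Outstanding need per process (order type-D units, type-A units, type-B units):
  J6: (1, 3, 4)
  J5: (6, 1, 5)
  J9: (2, 4, 6)
  J1: (2, 5, 4)
  J8: (2, 2, 3)
(2) UNSAFE.
Key observation: after J8, J6 the pool peaks at (5, 3, 9), and each blocked process is short somewhere: J5 on type-D units; J9 on type-A units; J1 on type-A units.
A maximal execution: J8, J6 — then nothing else fits. Step-by-step check:
  pool = (3, 3, 3)
  run J8 (needs (2, 2, 3), free (3, 3, 3)); after release of (0, 0, 3) the pool is (3, 3, 6)
  run J6 (needs (1, 3, 4), free (3, 3, 6)); after release of (2, 0, 3) the pool is (5, 3, 9)
  J5 still needs (6, 1, 5) but only (5, 3, 9) is free — short on type-D units
  J9 still needs (2, 4, 6) but only (5, 3, 9) is free — short on type-A units
  J1 still needs (2, 5, 4) but only (5, 3, 9) is free — short on type-A units
Processes that can never finish: J5, J9 and J1.
(3) Precisely 0 of the possible complete orderings are safe sequences.


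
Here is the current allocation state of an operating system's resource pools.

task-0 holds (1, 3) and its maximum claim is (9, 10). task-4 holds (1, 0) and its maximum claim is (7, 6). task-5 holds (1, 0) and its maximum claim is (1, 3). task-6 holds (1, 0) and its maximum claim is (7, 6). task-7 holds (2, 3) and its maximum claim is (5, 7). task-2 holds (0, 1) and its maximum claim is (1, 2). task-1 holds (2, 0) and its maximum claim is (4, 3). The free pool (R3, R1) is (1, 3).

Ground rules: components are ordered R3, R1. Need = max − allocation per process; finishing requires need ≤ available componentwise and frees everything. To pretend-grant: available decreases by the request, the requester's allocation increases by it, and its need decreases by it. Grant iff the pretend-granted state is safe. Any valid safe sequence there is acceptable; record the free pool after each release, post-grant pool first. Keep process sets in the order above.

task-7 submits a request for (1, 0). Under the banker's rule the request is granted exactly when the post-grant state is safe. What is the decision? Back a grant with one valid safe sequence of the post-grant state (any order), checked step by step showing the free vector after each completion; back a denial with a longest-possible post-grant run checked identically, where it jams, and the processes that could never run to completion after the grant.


DENY — the pretend-granted state is unsafe.
Key observation: the wall is R3: completing task-5, task-2 brings the pool only to (1, 4), and all the rest need more.
On the post-grant state, task-5, task-2 is a maximal run — nothing extends it. Verifying each step:
  pool = (0, 3)
  task-5: need (0, 3) fits (0, 3); releases (1, 0), pool now (1, 3)
  task-2: need (1, 1) fits (1, 3); releases (0, 1), pool now (1, 4)
  task-0 cannot run: need (8, 7) vs free (1, 4) (insufficient R3 and R1)
  task-4 cannot run: need (6, 6) vs free (1, 4) (insufficient R3 and R1)
  task-6 cannot run: need (6, 6) vs free (1, 4) (insufficient R3 and R1)
  task-7 cannot run: need (2, 4) vs free (1, 4) (insufficient R3)
  task-1 cannot run: need (2, 3) vs free (1, 4) (insufficient R3)
Post-grant, the permanently blocked set is task-0, task-4, task-6, task-7 and task-1.


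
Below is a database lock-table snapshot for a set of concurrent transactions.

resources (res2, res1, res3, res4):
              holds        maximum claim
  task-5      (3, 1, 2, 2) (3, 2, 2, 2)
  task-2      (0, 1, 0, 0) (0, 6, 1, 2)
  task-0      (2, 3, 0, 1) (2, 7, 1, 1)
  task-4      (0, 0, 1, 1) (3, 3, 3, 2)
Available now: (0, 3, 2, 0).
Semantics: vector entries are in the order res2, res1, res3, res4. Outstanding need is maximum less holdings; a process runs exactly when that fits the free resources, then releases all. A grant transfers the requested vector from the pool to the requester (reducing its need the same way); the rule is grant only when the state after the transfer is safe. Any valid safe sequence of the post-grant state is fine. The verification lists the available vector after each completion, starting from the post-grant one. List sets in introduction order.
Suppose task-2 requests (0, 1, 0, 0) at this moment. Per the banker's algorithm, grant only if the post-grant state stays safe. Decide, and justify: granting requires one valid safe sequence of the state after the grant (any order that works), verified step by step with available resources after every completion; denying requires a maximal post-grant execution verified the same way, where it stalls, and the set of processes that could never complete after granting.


DENY. Granting would leave the state unsafe.
Key observation: even finishing task-5, task-4 leaves just (3, 3, 5, 3) free — too little res1 for any of the remaining processes.
Pretend the grant happened; the run task-5, task-4 goes as far as possible. Walking it through:
  pool = (0, 2, 2, 0)
  run task-5 (needs (0, 1, 0, 0), free (0, 2, 2, 0)); after release of (3, 1, 2, 2) the pool is (3, 3, 4, 2)
  run task-4 (needs (3, 3, 2, 1), free (3, 3, 4, 2)); after release of (0, 0, 1, 1) the pool is (3, 3, 5, 3)
  task-2 cannot run: need (0, 4, 1, 2) vs free (3, 3, 5, 3) (insufficient res1)
  task-0 cannot run: need (0, 4, 1, 0) vs free (3, 3, 5, 3) (insufficient res1)
Processes that could never finish after the grant: task-2 and task-0.


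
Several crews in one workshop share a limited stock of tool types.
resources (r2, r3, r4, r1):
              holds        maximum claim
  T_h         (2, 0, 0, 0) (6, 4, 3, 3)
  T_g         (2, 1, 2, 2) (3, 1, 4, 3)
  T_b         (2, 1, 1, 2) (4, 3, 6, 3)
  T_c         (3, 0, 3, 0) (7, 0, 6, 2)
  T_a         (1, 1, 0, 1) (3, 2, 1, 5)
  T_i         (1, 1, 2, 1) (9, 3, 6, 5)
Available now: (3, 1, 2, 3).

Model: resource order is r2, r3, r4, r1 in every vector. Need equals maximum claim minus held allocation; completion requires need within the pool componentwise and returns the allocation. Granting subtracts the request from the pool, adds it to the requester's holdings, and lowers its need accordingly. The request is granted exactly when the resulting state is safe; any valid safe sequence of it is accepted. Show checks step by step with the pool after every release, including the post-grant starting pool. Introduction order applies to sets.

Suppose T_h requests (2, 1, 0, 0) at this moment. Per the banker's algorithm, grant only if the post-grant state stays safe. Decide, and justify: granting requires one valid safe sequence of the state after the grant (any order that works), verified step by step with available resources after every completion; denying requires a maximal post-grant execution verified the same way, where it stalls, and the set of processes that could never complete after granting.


GRANT — the state after the grant stays safe, e.g. via T_g, T_a, T_c, T_b, T_i, T_h.
Key observation: (1, 0, 2, 3) free after granting still covers T_g first, and each release covers the next.
Check on the post-grant state, step by step:
  pool = (1, 0, 2, 3)
  T_g needs (1, 0, 2, 1) <= (1, 0, 2, 3) -> finishes; pool += (2, 1, 2, 2) = (3, 1, 4, 5)
  T_a needs (2, 1, 1, 4) <= (3, 1, 4, 5) -> finishes; pool += (1, 1, 0, 1) = (4, 2, 4, 6)
  T_c needs (4, 0, 3, 2) <= (4, 2, 4, 6) -> finishes; pool += (3, 0, 3, 0) = (7, 2, 7, 6)
  T_b needs (2, 2, 5, 1) <= (7, 2, 7, 6) -> finishes; pool += (2, 1, 1, 2) = (9, 3, 8, 8)
  T_i needs (8, 2, 4, 4) <= (9, 3, 8, 8) -> finishes; pool += (1, 1, 2, 1) = (10, 4, 10, 9)
  T_h needs (2, 3, 3, 3) <= (10, 4, 10, 9) -> finishes; pool += (4, 1, 0, 0) = (14, 5, 10, 9)


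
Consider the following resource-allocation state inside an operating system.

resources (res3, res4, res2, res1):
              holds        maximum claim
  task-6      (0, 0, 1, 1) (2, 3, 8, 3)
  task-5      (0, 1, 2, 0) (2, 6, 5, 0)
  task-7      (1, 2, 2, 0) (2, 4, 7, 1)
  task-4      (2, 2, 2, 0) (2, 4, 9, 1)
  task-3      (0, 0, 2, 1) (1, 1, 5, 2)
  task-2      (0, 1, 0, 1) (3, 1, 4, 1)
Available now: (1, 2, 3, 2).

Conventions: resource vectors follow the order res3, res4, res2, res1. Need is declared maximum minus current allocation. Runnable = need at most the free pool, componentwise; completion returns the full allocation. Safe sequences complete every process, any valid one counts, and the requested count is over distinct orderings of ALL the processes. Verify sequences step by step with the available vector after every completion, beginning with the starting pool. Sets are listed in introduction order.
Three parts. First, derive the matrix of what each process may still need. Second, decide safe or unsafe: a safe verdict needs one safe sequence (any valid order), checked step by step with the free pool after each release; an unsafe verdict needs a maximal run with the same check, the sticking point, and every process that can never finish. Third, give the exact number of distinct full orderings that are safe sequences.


(1) Remaining need (order res3, res4, res2, res1):
  task-6: (2, 3, 7, 2)
  task-5: (2, 5, 3, 0)
  task-7: (1, 2, 5, 1)
  task-4: (0, 2, 7, 1)
  task-3: (1, 1, 3, 1)
  task-2: (3, 0, 4, 0)
(2) SAFE, for example via the order task-3, task-7, task-4, task-2, task-5, task-6.
Key observation: task-3 marks the first exact bind of the order: its need (1, 1, 3, 1) fits the free (1, 2, 3, 2) with zero slack on a requested resource.
Step-by-step check:
  pool = (1, 2, 3, 2)
  run task-3 (needs (1, 1, 3, 1), free (1, 2, 3, 2)); after release of (0, 0, 2, 1) the pool is (1, 2, 5, 3)
  run task-7 (needs (1, 2, 5, 1), free (1, 2, 5, 3)); after release of (1, 2, 2, 0) the pool is (2, 4, 7, 3)
  run task-4 (needs (0, 2, 7, 1), free (2, 4, 7, 3)); after release of (2, 2, 2, 0) the pool is (4, 6, 9, 3)
  run task-2 (needs (3, 0, 4, 0), free (4, 6, 9, 3)); after release of (0, 1, 0, 1) the pool is (4, 7, 9, 4)
  run task-5 (needs (2, 5, 3, 0), free (4, 7, 9, 4)); after release of (0, 1, 2, 0) the pool is (4, 8, 11, 4)
  run task-6 (needs (2, 3, 7, 2), free (4, 8, 11, 4)); after release of (0, 0, 1, 1) the pool is (4, 8, 12, 5)
(3) Exactly 8 of the possible complete orderings are safe sequences.


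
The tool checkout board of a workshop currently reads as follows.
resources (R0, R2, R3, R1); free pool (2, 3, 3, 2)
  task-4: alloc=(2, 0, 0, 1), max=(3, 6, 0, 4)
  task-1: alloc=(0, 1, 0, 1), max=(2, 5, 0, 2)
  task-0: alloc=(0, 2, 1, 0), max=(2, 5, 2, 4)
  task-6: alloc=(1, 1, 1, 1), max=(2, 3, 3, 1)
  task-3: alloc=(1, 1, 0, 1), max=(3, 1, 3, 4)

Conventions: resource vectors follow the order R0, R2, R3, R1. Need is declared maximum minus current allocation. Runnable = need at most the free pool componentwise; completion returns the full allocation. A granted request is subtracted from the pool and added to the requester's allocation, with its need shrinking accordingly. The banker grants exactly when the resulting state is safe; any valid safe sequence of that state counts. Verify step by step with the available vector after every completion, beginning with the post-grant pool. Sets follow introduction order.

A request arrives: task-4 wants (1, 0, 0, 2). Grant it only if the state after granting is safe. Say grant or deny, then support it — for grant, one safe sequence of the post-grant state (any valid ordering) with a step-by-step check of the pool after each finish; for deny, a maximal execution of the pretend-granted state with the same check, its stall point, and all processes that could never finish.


DENY. Granting would leave the state unsafe.
Key observation: after task-6, task-1 the pool peaks at (2, 5, 4, 2), and each blocked process is short somewhere: task-4 on R2; task-0 on R1; task-3 on R1.
On the post-grant state, task-6, task-1 is a maximal run — nothing extends it. Step-by-step check:
  pool = (1, 3, 3, 0)
  task-6: need (1, 2, 2, 0) fits (1, 3, 3, 0); releases (1, 1, 1, 1), pool now (2, 4, 4, 1)
  task-1: need (2, 4, 0, 1) fits (2, 4, 4, 1); releases (0, 1, 0, 1), pool now (2, 5, 4, 2)
  task-4 still needs (0, 6, 0, 1) but only (2, 5, 4, 2) is free — short on R2
  task-0 still needs (2, 3, 1, 4) but only (2, 5, 4, 2) is free — short on R1
  task-3 still needs (2, 0, 3, 3) but only (2, 5, 4, 2) is free — short on R1
Had the request been granted, task-4, task-0 and task-3 could never finish.


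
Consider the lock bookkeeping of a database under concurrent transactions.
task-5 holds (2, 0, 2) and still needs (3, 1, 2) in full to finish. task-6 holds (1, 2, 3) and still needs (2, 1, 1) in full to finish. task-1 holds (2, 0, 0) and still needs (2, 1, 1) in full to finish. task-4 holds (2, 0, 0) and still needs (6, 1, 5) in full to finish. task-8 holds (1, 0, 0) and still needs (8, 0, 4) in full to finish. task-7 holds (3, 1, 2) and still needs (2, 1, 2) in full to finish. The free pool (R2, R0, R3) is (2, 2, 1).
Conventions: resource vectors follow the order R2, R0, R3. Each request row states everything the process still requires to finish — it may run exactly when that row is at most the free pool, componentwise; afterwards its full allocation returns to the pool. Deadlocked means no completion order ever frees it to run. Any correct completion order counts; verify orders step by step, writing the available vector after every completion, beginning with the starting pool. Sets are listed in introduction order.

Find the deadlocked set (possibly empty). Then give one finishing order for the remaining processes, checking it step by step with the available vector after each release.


No process is deadlocked.
Key observation: task-6 leads a chain of completions in which each release enables another process.
A valid finishing order for the others: task-6, task-5, task-7, task-1, task-4, task-8. Walking it through:
  pool = (2, 2, 1)
  task-6 needs (2, 1, 1) <= (2, 2, 1) -> finishes; pool += (1, 2, 3) = (3, 4, 4)
  task-5 needs (3, 1, 2) <= (3, 4, 4) -> finishes; pool += (2, 0, 2) = (5, 4, 6)
  task-7 needs (2, 1, 2) <= (5, 4, 6) -> finishes; pool += (3, 1, 2) = (8, 5, 8)
  task-1 needs (2, 1, 1) <= (8, 5, 8) -> finishes; pool += (2, 0, 0) = (10, 5, 8)
  task-4 needs (6, 1, 5) <= (10, 5, 8) -> finishes; pool += (2, 0, 0) = (12, 5, 8)
  task-8 needs (8, 0, 4) <= (12, 5, 8) -> finishes; pool += (1, 0, 0) = (13, 5, 8)


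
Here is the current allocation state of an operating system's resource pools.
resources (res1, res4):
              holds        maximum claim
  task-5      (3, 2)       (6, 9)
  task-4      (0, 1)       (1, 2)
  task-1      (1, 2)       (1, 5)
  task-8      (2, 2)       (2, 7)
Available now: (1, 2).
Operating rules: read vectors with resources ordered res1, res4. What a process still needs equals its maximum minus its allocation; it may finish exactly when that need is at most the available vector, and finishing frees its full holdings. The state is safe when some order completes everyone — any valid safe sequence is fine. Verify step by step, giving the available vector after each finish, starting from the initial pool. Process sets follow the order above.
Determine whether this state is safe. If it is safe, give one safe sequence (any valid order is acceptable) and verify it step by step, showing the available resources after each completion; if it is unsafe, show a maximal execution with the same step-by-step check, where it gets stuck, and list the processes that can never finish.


SAFE — a valid safe sequence is task-4, task-1, task-8, task-5.
Key observation: task-4 marks the first exact bind of the order: its need (1, 1) fits the free (1, 2) with zero slack on a requested resource.
Verifying each step:
  pool = (1, 2)
  task-4 needs (1, 1) <= (1, 2) -> finishes; pool += (0, 1) = (1, 3)
  task-1 needs (0, 3) <= (1, 3) -> finishes; pool += (1, 2) = (2, 5)
  task-8 needs (0, 5) <= (2, 5) -> finishes; pool += (2, 2) = (4, 7)
  task-5 needs (3, 7) <= (4, 7) -> finishes; pool += (3, 2) = (7, 9)


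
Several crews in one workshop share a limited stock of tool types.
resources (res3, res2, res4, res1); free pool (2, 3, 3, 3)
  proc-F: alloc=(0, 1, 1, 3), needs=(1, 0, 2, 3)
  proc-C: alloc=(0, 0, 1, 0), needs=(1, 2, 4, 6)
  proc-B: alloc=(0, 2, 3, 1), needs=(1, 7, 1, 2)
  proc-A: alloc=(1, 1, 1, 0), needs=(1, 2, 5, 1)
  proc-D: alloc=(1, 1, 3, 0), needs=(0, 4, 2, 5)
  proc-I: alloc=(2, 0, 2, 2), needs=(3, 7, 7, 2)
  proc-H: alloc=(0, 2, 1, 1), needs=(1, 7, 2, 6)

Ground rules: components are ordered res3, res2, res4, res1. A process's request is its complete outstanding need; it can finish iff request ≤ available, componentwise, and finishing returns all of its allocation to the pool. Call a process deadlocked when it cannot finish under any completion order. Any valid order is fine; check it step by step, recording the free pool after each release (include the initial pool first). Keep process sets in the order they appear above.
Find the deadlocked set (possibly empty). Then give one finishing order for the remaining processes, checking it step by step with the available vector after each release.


Deadlocked: proc-B, proc-I and proc-H.
Key observation: no order helps: past proc-F, proc-D, proc-A, proc-C, the free pool tops out at (4, 6, 9, 6), below what each blocked process needs in res2.
One completion order for the rest: proc-F, proc-D, proc-A, proc-C. Check, step by step:
  pool = (2, 3, 3, 3)
  proc-F: need (1, 0, 2, 3) fits (2, 3, 3, 3); releases (0, 1, 1, 3), pool now (2, 4, 4, 6)
  proc-D: need (0, 4, 2, 5) fits (2, 4, 4, 6); releases (1, 1, 3, 0), pool now (3, 5, 7, 6)
  proc-A: need (1, 2, 5, 1) fits (3, 5, 7, 6); releases (1, 1, 1, 0), pool now (4, 6, 8, 6)
  proc-C: need (1, 2, 4, 6) fits (4, 6, 8, 6); releases (0, 0, 1, 0), pool now (4, 6, 9, 6)
The stuck group stays short no matter what:
  blocked: proc-B wants (1, 7, 1, 2), pool (4, 6, 9, 6) — not enough res2
  blocked: proc-I wants (3, 7, 7, 2), pool (4, 6, 9, 6) — not enough res2
  blocked: proc-H wants (1, 7, 2, 6), pool (4, 6, 9, 6) — not enough res2


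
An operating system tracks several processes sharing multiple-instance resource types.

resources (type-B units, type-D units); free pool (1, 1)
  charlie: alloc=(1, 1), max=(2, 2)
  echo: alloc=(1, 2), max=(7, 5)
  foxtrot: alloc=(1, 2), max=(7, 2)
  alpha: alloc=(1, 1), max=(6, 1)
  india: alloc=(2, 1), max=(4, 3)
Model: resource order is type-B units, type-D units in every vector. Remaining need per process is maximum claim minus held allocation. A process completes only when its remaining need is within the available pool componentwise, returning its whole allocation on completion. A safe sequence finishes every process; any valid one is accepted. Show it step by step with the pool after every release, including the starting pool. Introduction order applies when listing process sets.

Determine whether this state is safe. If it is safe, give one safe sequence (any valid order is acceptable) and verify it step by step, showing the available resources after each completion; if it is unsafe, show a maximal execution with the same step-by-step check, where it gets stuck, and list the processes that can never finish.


UNSAFE.
Key observation: after charlie, india complete, (4, 3) is the best the pool ever gets, yet each leftover process wants more type-B units.
The run charlie, india cannot be extended any further. Check, step by step:
  pool = (1, 1)
  run charlie (needs (1, 1), free (1, 1)); after release of (1, 1) the pool is (2, 2)
  run india (needs (2, 2), free (2, 2)); after release of (2, 1) the pool is (4, 3)
  echo cannot run: need (6, 3) vs free (4, 3) (insufficient type-B units)
  foxtrot cannot run: need (6, 0) vs free (4, 3) (insufficient type-B units)
  alpha cannot run: need (5, 0) vs free (4, 3) (insufficient type-B units)
Processes that can never finish: echo, foxtrot and alpha.


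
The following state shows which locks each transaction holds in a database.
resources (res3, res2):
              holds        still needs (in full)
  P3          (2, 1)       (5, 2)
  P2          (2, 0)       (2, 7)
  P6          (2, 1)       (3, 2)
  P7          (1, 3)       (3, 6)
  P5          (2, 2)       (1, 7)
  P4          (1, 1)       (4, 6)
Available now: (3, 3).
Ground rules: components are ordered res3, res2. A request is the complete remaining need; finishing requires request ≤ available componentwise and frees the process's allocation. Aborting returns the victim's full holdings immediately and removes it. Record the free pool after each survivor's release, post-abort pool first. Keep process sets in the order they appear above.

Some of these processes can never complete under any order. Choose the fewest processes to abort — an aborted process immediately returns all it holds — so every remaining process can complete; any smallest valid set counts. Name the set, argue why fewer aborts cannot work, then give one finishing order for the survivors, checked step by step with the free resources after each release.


The answer: abort P5.
Key observation: before aborting P5, P7 was permanently blocked — no order could ever run it; afterwards it completes at step 2.
Minimality: the empty abort set fails — the state is deadlocked as it stands.
One survivor order: P6, P7, P4, P2, P3. Walking it through (post-abort pool first):
  pool = (5, 5)
  P6: need (3, 2) fits (5, 5); releases (2, 1), pool now (7, 6)
  P7: need (3, 6) fits (7, 6); releases (1, 3), pool now (8, 9)
  P4: need (4, 6) fits (8, 9); releases (1, 1), pool now (9, 10)
  P2: need (2, 7) fits (9, 10); releases (2, 0), pool now (11, 10)
  P3: need (5, 2) fits (11, 10); releases (2, 1), pool now (13, 11)


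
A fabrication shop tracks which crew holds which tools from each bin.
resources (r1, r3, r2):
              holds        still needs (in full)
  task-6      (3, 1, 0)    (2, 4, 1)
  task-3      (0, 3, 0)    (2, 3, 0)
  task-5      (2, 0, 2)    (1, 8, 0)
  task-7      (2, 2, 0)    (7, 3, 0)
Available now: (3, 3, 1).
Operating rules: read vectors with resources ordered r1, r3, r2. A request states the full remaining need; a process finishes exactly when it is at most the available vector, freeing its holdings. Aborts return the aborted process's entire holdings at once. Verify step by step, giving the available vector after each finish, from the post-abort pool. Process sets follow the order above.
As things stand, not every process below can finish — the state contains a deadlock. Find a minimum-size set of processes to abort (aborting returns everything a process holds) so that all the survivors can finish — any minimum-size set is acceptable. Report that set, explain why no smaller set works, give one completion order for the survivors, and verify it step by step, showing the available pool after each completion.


Minimum abort set: task-7.
Key observation: no ordering could ever have run task-5 before the abort of task-7; with (2, 2, 0) back in the pool it fits at step 3.
No smaller set exists: with zero aborts the deadlock remains.
The survivors complete as task-6, task-3, task-5. Step-by-step check (starting from the post-abort pool):
  pool = (5, 5, 1)
  task-6: need (2, 4, 1) fits (5, 5, 1); releases (3, 1, 0), pool now (8, 6, 1)
  task-3: need (2, 3, 0) fits (8, 6, 1); releases (0, 3, 0), pool now (8, 9, 1)
  task-5: need (1, 8, 0) fits (8, 9, 1); releases (2, 0, 2), pool now (10, 9, 3)
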